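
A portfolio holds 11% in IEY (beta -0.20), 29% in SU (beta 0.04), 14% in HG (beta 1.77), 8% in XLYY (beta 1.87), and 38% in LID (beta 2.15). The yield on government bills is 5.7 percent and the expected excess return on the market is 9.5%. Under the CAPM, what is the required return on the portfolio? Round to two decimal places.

17.14%

β_P = Σ w_i β_i = 0.11×-0.20 + 0.29×0.04 + 0.14×1.77 + 0.08×1.87 + 0.38×2.15 = 1.2040
E(R_P) = R_f + β_P × MRP = 5.7% + 1.2040 × 9.5% = 17.14%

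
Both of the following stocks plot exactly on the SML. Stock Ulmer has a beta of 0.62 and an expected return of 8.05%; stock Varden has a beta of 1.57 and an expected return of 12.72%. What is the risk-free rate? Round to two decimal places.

5.00%

Both satisfy E(R) = R_f + β·MRP, so the slope of the SML is
MRP = (12.72% − 8.05%) / (1.57 − 0.62) = 4.67% / 0.95 = 4.9158%
R_f = E(R_Ulmer) − β_Ulmer·MRP = 8.05% − 0.62 × 4.9158% = 5.0022%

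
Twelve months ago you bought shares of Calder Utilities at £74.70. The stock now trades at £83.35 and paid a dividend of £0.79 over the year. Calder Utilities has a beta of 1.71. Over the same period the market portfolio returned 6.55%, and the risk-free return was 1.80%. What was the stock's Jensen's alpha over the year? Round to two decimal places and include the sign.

Realised HPR = (P1 + D1 − P0) / P0 = (83.35 + 0.79 − 74.70) / 74.70 = 9.44 / 74.70 = 12.6372%
MRP = 6.55% − 1.80% = 4.75%
CAPM required = R_f + β·MRP = 1.80% + 1.71 × 4.75% = 9.9225%
α = realised − required = 12.6372% − 9.9225% = +2.71%

+2.71%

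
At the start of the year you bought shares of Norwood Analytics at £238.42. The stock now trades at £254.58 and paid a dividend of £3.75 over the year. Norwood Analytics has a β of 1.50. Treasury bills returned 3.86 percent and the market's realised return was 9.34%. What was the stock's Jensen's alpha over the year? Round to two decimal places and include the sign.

-3.73%

Realised HPR = (P1 + D1 − P0) / P0 = (254.58 + 3.75 − 238.42) / 238.42 = 19.91 / 238.42 = 8.3508%
MRP = 9.34% − 3.86% = 5.48%
CAPM required = R_f + β·MRP = 3.86% + 1.50 × 5.48% = 12.0800%
α = realised − required = 8.3508% − 12.0800% = -3.73%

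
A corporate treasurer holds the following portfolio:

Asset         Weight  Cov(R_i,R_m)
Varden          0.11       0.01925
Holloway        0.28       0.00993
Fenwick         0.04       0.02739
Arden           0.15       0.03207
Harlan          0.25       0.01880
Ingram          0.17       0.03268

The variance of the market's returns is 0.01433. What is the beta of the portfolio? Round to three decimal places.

1.470

β_Varden = 0.01925 / 0.01433 = 1.3433
β_Holloway = 0.00993 / 0.01433 = 0.6930
β_Fenwick = 0.02739 / 0.01433 = 1.9114
β_Arden = 0.03207 / 0.01433 = 2.2380
β_Harlan = 0.01880 / 0.01433 = 1.3119
β_Ingram = 0.03268 / 0.01433 = 2.2805
β_P = Σ w_i β_i = 0.11×1.3433 + 0.28×0.6930 + 0.04×1.9114 + 0.15×2.2380 + 0.25×1.3119 + 0.17×2.2805 = 1.4696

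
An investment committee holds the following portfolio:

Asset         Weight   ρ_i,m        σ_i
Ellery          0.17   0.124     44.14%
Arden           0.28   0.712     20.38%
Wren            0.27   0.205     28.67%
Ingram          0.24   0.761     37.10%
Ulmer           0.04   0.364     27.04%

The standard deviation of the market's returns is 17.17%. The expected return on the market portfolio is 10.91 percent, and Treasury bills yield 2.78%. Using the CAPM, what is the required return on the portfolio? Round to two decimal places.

9.29%

β_Ellery = 0.124 × 44.14% / 17.17% = 0.3188
β_Arden = 0.712 × 20.38% / 17.17% = 0.8451
β_Wren = 0.205 × 28.67% / 17.17% = 0.3423
β_Ingram = 0.761 × 37.10% / 17.17% = 1.6443
β_Ulmer = 0.364 × 27.04% / 17.17% = 0.5732
β_P = Σ w_i β_i = 0.17×0.3188 + 0.28×0.8451 + 0.27×0.3423 + 0.24×1.6443 + 0.04×0.5732 = 0.8008
MRP = 10.91% − 2.78% = 8.13%
E(R_P) = R_f + β_P × MRP = 2.78% + 0.8008 × 8.13% = 9.29%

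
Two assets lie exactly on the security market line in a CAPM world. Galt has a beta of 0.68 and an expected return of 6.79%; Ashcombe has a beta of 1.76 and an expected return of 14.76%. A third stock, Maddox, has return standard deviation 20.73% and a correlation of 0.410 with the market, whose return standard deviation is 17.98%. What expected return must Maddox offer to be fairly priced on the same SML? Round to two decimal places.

MRP = (14.76% − 6.79%) / (1.76 − 0.68) = 7.3796%
R_f = 6.79% − 0.68 × 7.3796% = 1.7719%
β_Maddox = ρ·σ_i/σ_m = 0.410 × 20.73 / 17.98 = 0.4727
E(R_Maddox) = R_f + β × MRP = 1.7719% + 0.4727 × 7.3796% = 5.26%

5.26%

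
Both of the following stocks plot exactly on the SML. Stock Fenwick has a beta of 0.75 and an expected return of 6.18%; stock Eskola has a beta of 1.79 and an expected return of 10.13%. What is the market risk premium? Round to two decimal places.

3.80%

Both satisfy E(R) = R_f + β·MRP, so the slope of the SML is
MRP = (10.13% − 6.18%) / (1.79 − 0.75) = 3.95% / 1.04 = 3.7981%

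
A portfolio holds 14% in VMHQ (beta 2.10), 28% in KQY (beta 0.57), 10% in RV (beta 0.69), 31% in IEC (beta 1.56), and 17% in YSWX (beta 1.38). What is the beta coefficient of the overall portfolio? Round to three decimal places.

1.241

β_P = Σ w_i β_i = 0.14×2.10 + 0.28×0.57 + 0.10×0.69 + 0.31×1.56 + 0.17×1.38 = 1.2408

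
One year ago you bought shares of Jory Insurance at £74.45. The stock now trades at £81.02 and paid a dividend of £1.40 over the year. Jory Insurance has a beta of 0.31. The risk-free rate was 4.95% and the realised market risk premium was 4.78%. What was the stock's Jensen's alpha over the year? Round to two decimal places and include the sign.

+4.27%

Realised HPR = (P1 + D1 − P0) / P0 = (81.02 + 1.40 − 74.45) / 74.45 = 7.97 / 74.45 = 10.7052%
CAPM required = R_f + β·MRP = 4.95% + 0.31 × 4.78% = 6.4318%
α = realised − required = 10.7052% − 6.4318% = +4.27%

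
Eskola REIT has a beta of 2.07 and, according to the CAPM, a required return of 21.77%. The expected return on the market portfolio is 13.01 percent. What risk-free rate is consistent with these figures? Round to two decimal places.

E(R) = R_f + β(E(R_m) − R_f) = R_f(1 − β) + β·E(R_m)
21.77% = R_f × (1 − 2.07) + 2.07 × 13.01%
21.77% = R_f × -1.07 + 26.9307%
R_f = (21.77% − 26.9307%) / -1.07 = 4.82%

4.82%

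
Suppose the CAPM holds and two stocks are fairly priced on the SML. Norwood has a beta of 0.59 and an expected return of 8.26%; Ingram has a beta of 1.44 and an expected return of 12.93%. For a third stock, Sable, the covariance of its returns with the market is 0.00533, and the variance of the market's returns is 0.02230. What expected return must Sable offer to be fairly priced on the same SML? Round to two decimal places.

6.33%

MRP = (12.93% − 8.26%) / (1.44 − 0.59) = 5.4941%
R_f = 8.26% − 0.59 × 5.4941% = 5.0185%
β_Sable = Cov / Var(R_m) = 0.00533 / 0.02230 = 0.2390
E(R_Sable) = R_f + β × MRP = 5.0185% + 0.2390 × 5.4941% = 6.33%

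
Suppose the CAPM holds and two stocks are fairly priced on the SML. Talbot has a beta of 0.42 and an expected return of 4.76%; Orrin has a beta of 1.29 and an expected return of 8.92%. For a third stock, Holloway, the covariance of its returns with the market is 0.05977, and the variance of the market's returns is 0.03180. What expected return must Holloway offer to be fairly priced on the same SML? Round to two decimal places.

11.74%

MRP = (8.92% − 4.76%) / (1.29 − 0.42) = 4.7816%
R_f = 4.76% − 0.42 × 4.7816% = 2.7517%
β_Holloway = Cov / Var(R_m) = 0.05977 / 0.03180 = 1.8796
E(R_Holloway) = R_f + β × MRP = 2.7517% + 1.8796 × 4.7816% = 11.74%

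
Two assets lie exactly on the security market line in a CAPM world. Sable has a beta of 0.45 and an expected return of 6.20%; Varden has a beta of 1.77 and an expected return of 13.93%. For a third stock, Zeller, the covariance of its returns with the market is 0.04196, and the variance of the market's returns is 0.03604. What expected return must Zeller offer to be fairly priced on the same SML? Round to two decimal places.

10.38%

MRP = (13.93% − 6.20%) / (1.77 − 0.45) = 5.8561%
R_f = 6.20% − 0.45 × 5.8561% = 3.5648%
β_Zeller = Cov / Var(R_m) = 0.04196 / 0.03604 = 1.1643
E(R_Zeller) = R_f + β × MRP = 3.5648% + 1.1643 × 5.8561% = 10.38%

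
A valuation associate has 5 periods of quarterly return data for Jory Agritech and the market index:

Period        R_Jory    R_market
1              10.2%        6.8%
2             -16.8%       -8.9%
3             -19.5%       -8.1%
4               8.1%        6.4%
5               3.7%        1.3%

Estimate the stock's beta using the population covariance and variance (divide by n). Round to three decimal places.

Mean R_i = (10.2 − 16.8 − 19.5 + 8.1 + 3.7) / 5 = -2.8600%
Mean R_m = (6.8 − 8.9 − 8.1 + 6.4 + 1.3) / 5 = -0.5000%
Σ(R_i − R̄_i)(R_m − R̄_m) = 426.3300  ⇒  Cov = 426.3300 / 5 = 85.2660
Σ(R_m − R̄_m)² = 232.4600  ⇒  Var(R_m) = 232.4600 / 5 = 46.4920
β = Cov / Var(R_m) = 85.2660 / 46.4920 = 1.8340

1.834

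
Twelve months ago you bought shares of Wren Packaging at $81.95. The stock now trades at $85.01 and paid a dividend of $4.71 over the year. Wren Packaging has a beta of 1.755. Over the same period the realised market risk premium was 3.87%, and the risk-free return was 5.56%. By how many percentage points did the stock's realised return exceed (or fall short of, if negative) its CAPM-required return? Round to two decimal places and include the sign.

Realised HPR = (P1 + D1 − P0) / P0 = (85.01 + 4.71 − 81.95) / 81.95 = 7.77 / 81.95 = 9.4814%
CAPM required = R_f + β·MRP = 5.56% + 1.755 × 3.87% = 12.35185%
α = realised − required = 9.4814% − 12.35185% = -2.87%

-2.87%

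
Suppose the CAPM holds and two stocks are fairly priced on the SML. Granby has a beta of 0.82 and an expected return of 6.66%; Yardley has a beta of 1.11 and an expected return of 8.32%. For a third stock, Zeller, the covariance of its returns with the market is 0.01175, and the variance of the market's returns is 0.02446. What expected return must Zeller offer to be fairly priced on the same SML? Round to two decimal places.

4.72%

MRP = (8.32% − 6.66%) / (1.11 − 0.82) = 5.7241%
R_f = 6.66% − 0.82 × 5.7241% = 1.9662%
β_Zeller = Cov / Var(R_m) = 0.01175 / 0.02446 = 0.4804
E(R_Zeller) = R_f + β × MRP = 1.9662% + 0.4804 × 5.7241% = 4.72%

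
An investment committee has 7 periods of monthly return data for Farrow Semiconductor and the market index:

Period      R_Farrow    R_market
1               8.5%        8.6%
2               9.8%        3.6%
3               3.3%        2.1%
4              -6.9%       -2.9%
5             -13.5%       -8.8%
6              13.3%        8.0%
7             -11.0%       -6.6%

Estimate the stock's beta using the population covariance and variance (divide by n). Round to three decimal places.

Mean R_i = (8.5 + 9.8 + 3.3 − 6.9 − 13.5 + 13.3 − 11.0) / 7 = 0.5000%
Mean R_m = (8.6 + 3.6 + 2.1 − 2.9 − 8.8 + 8.0 − 6.6) / 7 = 0.5714%
Σ(R_i − R̄_i)(R_m − R̄_m) = 431.1200  ⇒  Cov = 431.1200 / 7 = 61.5886
Σ(R_m − R̄_m)² = 282.4543  ⇒  Var(R_m) = 282.4543 / 7 = 40.3506
β = Cov / Var(R_m) = 61.5886 / 40.3506 = 1.5263

1.526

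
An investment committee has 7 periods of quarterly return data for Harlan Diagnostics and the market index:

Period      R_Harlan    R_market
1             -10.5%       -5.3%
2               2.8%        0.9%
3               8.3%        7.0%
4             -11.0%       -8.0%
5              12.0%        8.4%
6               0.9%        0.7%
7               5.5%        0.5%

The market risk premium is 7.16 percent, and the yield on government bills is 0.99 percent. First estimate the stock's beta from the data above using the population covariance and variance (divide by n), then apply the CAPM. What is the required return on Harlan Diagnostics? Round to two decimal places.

11.31%

Mean R_i = (-10.5 + 2.8 + 8.3 − 11.0 + 12.0 + 0.9 + 5.5) / 7 = 1.1429%
Mean R_m = (-5.3 + 0.9 + 7.0 − 8.0 + 8.4 + 0.7 + 0.5) / 7 = 0.6000%
Σ(R_i − R̄_i)(R_m − R̄_m) = 303.6500  ⇒  Cov = 303.6500 / 7 = 43.3786
Σ(R_m − R̄_m)² = 210.6800  ⇒  Var(R_m) = 210.6800 / 7 = 30.0971
β = Cov / Var(R_m) = 43.3786 / 30.0971 = 1.4413
E(R) = R_f + β × MRP = 0.99% + 1.4413 × 7.16% = 11.31%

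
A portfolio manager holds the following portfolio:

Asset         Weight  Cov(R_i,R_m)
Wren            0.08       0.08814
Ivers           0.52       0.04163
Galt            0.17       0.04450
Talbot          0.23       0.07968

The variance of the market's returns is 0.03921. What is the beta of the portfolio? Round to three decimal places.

1.392

β_Wren = 0.08814 / 0.03921 = 2.2479
β_Ivers = 0.04163 / 0.03921 = 1.0617
β_Galt = 0.04450 / 0.03921 = 1.1349
β_Talbot = 0.07968 / 0.03921 = 2.0321
β_P = Σ w_i β_i = 0.08×2.2479 + 0.52×1.0617 + 0.17×1.1349 + 0.23×2.0321 = 1.3922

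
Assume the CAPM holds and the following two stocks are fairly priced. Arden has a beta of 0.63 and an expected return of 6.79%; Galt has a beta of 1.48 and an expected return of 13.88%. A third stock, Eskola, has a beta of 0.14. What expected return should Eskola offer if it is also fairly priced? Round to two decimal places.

MRP (SML slope) = (13.88% − 6.79%) / (1.48 − 0.63) = 7.09% / 0.85 = 8.3412%
R_f (intercept) = 6.79% − 0.63 × 8.3412% = 1.5350%
E(R_Eskola) = R_f + β × MRP = 1.5350% + 0.14 × 8.3412% = 2.70%

2.70%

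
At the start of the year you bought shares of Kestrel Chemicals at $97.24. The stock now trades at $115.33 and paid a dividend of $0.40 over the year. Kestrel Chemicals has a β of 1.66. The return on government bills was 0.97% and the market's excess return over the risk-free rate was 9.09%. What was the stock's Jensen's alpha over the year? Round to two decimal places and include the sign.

+2.96%

Realised HPR = (P1 + D1 − P0) / P0 = (115.33 + 0.40 − 97.24) / 97.24 = 18.49 / 97.24 = 19.0148%
CAPM required = R_f + β·MRP = 0.97% + 1.66 × 9.09% = 16.0594%
α = realised − required = 19.0148% − 16.0594% = +2.96%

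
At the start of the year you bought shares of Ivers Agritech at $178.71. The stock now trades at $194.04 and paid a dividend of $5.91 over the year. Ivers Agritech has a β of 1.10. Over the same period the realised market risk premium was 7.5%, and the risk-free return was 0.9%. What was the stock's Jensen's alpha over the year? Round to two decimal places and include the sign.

+2.74%

Realised HPR = (P1 + D1 − P0) / P0 = (194.04 + 5.91 − 178.71) / 178.71 = 21.24 / 178.71 = 11.8852%
CAPM required = R_f + β·MRP = 0.9% + 1.10 × 7.5% = 9.1500%
α = realised − required = 11.8852% − 9.1500% = +2.74%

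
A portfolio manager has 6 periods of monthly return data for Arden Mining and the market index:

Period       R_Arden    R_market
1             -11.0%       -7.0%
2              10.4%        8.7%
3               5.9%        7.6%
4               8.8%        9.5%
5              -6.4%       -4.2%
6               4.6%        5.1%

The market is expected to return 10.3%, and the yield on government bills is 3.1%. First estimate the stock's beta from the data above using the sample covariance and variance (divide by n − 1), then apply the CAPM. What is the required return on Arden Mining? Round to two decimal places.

Mean R_i = (-11.0 + 10.4 + 5.9 + 8.8 − 6.4 + 4.6) / 6 = 2.0500%
Mean R_m = (-7.0 + 8.7 + 7.6 + 9.5 − 4.2 + 5.1) / 6 = 3.2833%
Σ(R_i − R̄_i)(R_m − R̄_m) = 305.8750  ⇒  Cov = 305.8750 / 5 = 61.1750
Σ(R_m − R̄_m)² = 251.6683  ⇒  Var(R_m) = 251.6683 / 5 = 50.3337
β = Cov / Var(R_m) = 61.1750 / 50.3337 = 1.2154
MRP = 10.3% − 3.1% = 7.20%
E(R) = R_f + β × MRP = 3.1% + 1.2154 × 7.2% = 11.85%

11.85%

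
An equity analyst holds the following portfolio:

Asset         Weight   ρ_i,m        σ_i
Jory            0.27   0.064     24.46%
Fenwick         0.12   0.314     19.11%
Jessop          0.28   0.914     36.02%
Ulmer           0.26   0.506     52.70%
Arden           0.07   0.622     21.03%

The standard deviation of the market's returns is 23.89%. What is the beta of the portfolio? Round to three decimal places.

0.762

β_Jory = 0.064 × 24.46% / 23.89% = 0.0655
β_Fenwick = 0.314 × 19.11% / 23.89% = 0.2512
β_Jessop = 0.914 × 36.02% / 23.89% = 1.3781
β_Ulmer = 0.506 × 52.70% / 23.89% = 1.1162
β_Arden = 0.622 × 21.03% / 23.89% = 0.5475
β_P = Σ w_i β_i = 0.27×0.0655 + 0.12×0.2512 + 0.28×1.3781 + 0.26×1.1162 + 0.07×0.5475 = 0.7622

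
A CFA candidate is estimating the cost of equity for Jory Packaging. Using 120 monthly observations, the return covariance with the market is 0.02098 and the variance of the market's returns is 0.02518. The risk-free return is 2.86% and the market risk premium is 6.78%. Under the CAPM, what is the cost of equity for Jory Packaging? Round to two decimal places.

β = Cov(R_i, R_m) / Var(R_m) = 0.02098 / 0.02518 = 0.8332
E(R) = R_f + β × MRP = 2.86% + 0.8332 × 6.78% = 8.51%

8.51%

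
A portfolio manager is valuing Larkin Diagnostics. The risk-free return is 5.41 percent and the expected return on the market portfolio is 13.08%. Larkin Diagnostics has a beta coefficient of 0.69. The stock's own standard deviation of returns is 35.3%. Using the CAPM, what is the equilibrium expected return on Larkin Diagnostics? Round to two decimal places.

10.70%

Market risk premium = E(R_m) − R_f = 13.08% − 5.41% = 7.67%
E(R) = R_f + β × MRP = 5.41% + 0.69 × 7.67% = 10.70%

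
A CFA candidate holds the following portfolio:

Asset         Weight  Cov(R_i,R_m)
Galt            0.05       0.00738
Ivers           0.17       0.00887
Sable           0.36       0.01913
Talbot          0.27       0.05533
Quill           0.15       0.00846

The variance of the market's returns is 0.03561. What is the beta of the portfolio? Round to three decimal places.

β_Galt = 0.00738 / 0.03561 = 0.2072
β_Ivers = 0.00887 / 0.03561 = 0.2491
β_Sable = 0.01913 / 0.03561 = 0.5372
β_Talbot = 0.05533 / 0.03561 = 1.5538
β_Quill = 0.00846 / 0.03561 = 0.2376
β_P = Σ w_i β_i = 0.05×0.2072 + 0.17×0.2491 + 0.36×0.5372 + 0.27×1.5538 + 0.15×0.2376 = 0.7013

0.701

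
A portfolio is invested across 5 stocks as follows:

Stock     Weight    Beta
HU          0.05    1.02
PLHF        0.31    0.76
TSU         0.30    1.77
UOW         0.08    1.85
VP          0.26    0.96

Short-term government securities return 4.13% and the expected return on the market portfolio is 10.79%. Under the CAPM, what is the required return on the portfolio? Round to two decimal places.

β_P = Σ w_i β_i = 0.05×1.02 + 0.31×0.76 + 0.30×1.77 + 0.08×1.85 + 0.26×0.96 = 1.2152
MRP = 10.79% − 4.13% = 6.66%
E(R_P) = R_f + β_P × MRP = 4.13% + 1.2152 × 6.66% = 12.22%

12.22%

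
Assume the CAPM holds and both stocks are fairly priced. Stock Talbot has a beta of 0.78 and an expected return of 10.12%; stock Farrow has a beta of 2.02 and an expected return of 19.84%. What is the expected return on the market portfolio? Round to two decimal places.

Both satisfy E(R) = R_f + β·MRP, so the slope of the SML is
MRP = (19.84% − 10.12%) / (2.02 − 0.78) = 9.72% / 1.24 = 7.8387%
R_f = E(R_Talbot) − β_Talbot·MRP = 10.12% − 0.78 × 7.8387% = 4.0058%
E(R_m) = R_f + MRP = 4.0058% + 7.8387% = 11.84%

11.84%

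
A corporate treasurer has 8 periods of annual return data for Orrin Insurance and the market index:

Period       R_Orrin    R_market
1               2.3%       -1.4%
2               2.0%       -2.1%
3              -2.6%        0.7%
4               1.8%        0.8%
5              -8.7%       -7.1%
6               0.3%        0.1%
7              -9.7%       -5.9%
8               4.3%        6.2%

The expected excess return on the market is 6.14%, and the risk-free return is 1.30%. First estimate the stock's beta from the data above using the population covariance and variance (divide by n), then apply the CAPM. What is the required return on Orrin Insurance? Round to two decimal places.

7.69%

Mean R_i = (2.3 + 2.0 − 2.6 + 1.8 − 8.7 + 0.3 − 9.7 + 4.3) / 8 = -1.2875%
Mean R_m = (-1.4 − 2.1 + 0.7 + 0.8 − 7.1 + 0.1 − 5.9 + 6.2) / 8 = -1.0875%
Σ(R_i − R̄_i)(R_m − R̄_m) = 126.6888  ⇒  Cov = 126.6888 / 8 = 15.8361
Σ(R_m − R̄_m)² = 121.7088  ⇒  Var(R_m) = 121.7088 / 8 = 15.2136
β = Cov / Var(R_m) = 15.8361 / 15.2136 = 1.0409
E(R) = R_f + β × MRP = 1.30% + 1.0409 × 6.14% = 7.69%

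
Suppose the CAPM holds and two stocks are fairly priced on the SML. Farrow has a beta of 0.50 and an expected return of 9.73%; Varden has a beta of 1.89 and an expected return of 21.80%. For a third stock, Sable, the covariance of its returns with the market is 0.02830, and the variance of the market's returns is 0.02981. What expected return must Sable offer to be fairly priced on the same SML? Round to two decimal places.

MRP = (21.80% − 9.73%) / (1.89 − 0.50) = 8.6835%
R_f = 9.73% − 0.50 × 8.6835% = 5.3883%
β_Sable = Cov / Var(R_m) = 0.02830 / 0.02981 = 0.9493
E(R_Sable) = R_f + β × MRP = 5.3883% + 0.9493 × 8.6835% = 13.63%

13.63%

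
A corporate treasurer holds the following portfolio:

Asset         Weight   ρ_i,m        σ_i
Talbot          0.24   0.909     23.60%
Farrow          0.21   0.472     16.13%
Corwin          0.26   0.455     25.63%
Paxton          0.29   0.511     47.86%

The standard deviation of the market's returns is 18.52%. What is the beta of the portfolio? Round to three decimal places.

0.911

β_Talbot = 0.909 × 23.60% / 18.52% = 1.1583
β_Farrow = 0.472 × 16.13% / 18.52% = 0.4111
β_Corwin = 0.455 × 25.63% / 18.52% = 0.6297
β_Paxton = 0.511 × 47.86% / 18.52% = 1.3205
β_P = Σ w_i β_i = 0.24×1.1583 + 0.21×0.4111 + 0.26×0.6297 + 0.29×1.3205 = 0.9110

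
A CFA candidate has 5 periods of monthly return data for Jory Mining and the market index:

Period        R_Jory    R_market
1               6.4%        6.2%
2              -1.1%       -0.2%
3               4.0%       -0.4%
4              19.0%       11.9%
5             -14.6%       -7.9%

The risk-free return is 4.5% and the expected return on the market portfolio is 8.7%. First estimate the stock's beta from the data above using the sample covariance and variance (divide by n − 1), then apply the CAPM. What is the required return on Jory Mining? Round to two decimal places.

11.12%

Mean R_i = (6.4 − 1.1 + 4.0 + 19.0 − 14.6) / 5 = 2.7400%
Mean R_m = (6.2 − 0.2 − 0.4 + 11.9 − 7.9) / 5 = 1.9200%
Σ(R_i − R̄_i)(R_m − R̄_m) = 353.4360  ⇒  Cov = 353.4360 / 4 = 88.3590
Σ(R_m − R̄_m)² = 224.2280  ⇒  Var(R_m) = 224.2280 / 4 = 56.0570
β = Cov / Var(R_m) = 88.3590 / 56.0570 = 1.5762
MRP = 8.7% − 4.5% = 4.20%
E(R) = R_f + β × MRP = 4.5% + 1.5762 × 4.2% = 11.12%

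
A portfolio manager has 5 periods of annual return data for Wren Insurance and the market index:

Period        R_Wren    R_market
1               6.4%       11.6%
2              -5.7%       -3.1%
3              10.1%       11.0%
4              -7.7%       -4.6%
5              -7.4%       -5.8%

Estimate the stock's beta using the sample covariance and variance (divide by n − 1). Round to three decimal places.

Mean R_i = (6.4 − 5.7 + 10.1 − 7.7 − 7.4) / 5 = -0.8600%
Mean R_m = (11.6 − 3.1 + 11.0 − 4.6 − 5.8) / 5 = 1.8200%
Σ(R_i − R̄_i)(R_m − R̄_m) = 289.1760  ⇒  Cov = 289.1760 / 4 = 72.2940
Σ(R_m − R̄_m)² = 303.4080  ⇒  Var(R_m) = 303.4080 / 4 = 75.8520
β = Cov / Var(R_m) = 72.2940 / 75.8520 = 0.9531

0.953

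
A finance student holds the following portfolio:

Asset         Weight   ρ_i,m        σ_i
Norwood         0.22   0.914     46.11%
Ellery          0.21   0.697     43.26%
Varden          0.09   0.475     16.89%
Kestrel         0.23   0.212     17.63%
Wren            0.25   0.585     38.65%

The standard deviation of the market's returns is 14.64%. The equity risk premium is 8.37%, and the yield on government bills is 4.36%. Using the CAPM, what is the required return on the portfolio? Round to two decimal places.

17.42%

β_Norwood = 0.914 × 46.11% / 14.64% = 2.8787
β_Ellery = 0.697 × 43.26% / 14.64% = 2.0596
β_Varden = 0.475 × 16.89% / 14.64% = 0.5480
β_Kestrel = 0.212 × 17.63% / 14.64% = 0.2553
β_Wren = 0.585 × 38.65% / 14.64% = 1.5444
β_P = Σ w_i β_i = 0.22×2.8787 + 0.21×2.0596 + 0.09×0.5480 + 0.23×0.2553 + 0.25×1.5444 = 1.5600
E(R_P) = R_f + β_P × MRP = 4.36% + 1.5600 × 8.37% = 17.42%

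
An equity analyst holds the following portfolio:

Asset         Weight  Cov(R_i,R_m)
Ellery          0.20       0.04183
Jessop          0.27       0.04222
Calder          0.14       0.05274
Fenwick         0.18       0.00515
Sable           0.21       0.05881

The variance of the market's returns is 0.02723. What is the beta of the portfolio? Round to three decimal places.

β_Ellery = 0.04183 / 0.02723 = 1.5362
β_Jessop = 0.04222 / 0.02723 = 1.5505
β_Calder = 0.05274 / 0.02723 = 1.9368
β_Fenwick = 0.00515 / 0.02723 = 0.1891
β_Sable = 0.05881 / 0.02723 = 2.1598
β_P = Σ w_i β_i = 0.20×1.5362 + 0.27×1.5505 + 0.14×1.9368 + 0.18×0.1891 + 0.21×2.1598 = 1.4846

1.485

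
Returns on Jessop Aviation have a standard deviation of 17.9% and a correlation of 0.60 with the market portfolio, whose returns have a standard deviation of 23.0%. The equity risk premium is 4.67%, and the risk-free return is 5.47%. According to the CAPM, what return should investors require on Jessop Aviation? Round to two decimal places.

β = ρ × σ_i / σ_m = 0.60 × 17.9% / 23.0% = 0.4670
E(R) = 5.47% + 0.4670 × 4.67% = 7.65%

7.65%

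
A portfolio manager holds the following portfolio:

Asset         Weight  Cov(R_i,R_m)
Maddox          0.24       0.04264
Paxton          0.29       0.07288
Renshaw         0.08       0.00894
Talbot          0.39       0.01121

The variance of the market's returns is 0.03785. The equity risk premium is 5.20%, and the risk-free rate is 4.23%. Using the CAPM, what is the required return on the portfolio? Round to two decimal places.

β_Maddox = 0.04264 / 0.03785 = 1.1266
β_Paxton = 0.07288 / 0.03785 = 1.9255
β_Renshaw = 0.00894 / 0.03785 = 0.2362
β_Talbot = 0.01121 / 0.03785 = 0.2962
β_P = Σ w_i β_i = 0.24×1.1266 + 0.29×1.9255 + 0.08×0.2362 + 0.39×0.2962 = 0.9632
E(R_P) = R_f + β_P × MRP = 4.23% + 0.9632 × 5.20% = 9.24%

9.24%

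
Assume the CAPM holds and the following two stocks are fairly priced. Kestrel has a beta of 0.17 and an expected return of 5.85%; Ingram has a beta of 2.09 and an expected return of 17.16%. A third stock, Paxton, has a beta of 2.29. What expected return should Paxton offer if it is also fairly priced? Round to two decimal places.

18.34%

MRP (SML slope) = (17.16% − 5.85%) / (2.09 − 0.17) = 11.31% / 1.92 = 5.8906%
R_f (intercept) = 5.85% − 0.17 × 5.8906% = 4.8486%
E(R_Paxton) = R_f + β × MRP = 4.8486% + 2.29 × 5.8906% = 18.34%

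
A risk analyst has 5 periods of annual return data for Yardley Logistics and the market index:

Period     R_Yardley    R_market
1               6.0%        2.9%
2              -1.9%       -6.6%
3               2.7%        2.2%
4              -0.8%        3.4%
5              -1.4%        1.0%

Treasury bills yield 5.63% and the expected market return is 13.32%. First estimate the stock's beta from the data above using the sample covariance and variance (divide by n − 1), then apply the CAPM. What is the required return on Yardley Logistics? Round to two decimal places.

Mean R_i = (6.0 − 1.9 + 2.7 − 0.8 − 1.4) / 5 = 0.9200%
Mean R_m = (2.9 − 6.6 + 2.2 + 3.4 + 1.0) / 5 = 0.5800%
Σ(R_i − R̄_i)(R_m − R̄_m) = 29.0920  ⇒  Cov = 29.0920 / 4 = 7.2730
Σ(R_m − R̄_m)² = 67.6880  ⇒  Var(R_m) = 67.6880 / 4 = 16.9220
β = Cov / Var(R_m) = 7.2730 / 16.9220 = 0.4298
MRP = 13.32% − 5.63% = 7.69%
E(R) = R_f + β × MRP = 5.63% + 0.4298 × 7.69% = 8.94%

8.94%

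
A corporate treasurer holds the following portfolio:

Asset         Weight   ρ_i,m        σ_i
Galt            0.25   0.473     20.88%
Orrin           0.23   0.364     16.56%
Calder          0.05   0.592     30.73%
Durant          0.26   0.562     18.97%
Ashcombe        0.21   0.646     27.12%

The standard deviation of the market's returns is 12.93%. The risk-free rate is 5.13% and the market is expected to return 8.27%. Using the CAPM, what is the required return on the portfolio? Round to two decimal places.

β_Galt = 0.473 × 20.88% / 12.93% = 0.7638
β_Orrin = 0.364 × 16.56% / 12.93% = 0.4662
β_Calder = 0.592 × 30.73% / 12.93% = 1.4070
β_Durant = 0.562 × 18.97% / 12.93% = 0.8245
β_Ashcombe = 0.646 × 27.12% / 12.93% = 1.3550
β_P = Σ w_i β_i = 0.25×0.7638 + 0.23×0.4662 + 0.05×1.4070 + 0.26×0.8245 + 0.21×1.3550 = 0.8674
MRP = 8.27% − 5.13% = 3.14%
E(R_P) = R_f + β_P × MRP = 5.13% + 0.8674 × 3.14% = 7.85%

7.85%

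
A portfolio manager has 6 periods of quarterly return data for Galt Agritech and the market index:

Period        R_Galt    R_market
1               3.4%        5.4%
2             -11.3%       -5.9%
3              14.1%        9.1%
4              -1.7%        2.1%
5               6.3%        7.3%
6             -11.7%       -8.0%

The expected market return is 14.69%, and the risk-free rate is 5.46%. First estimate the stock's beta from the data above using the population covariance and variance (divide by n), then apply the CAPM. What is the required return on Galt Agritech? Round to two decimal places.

18.32%

Mean R_i = (3.4 − 11.3 + 14.1 − 1.7 + 6.3 − 11.7) / 6 = -0.1500%
Mean R_m = (5.4 − 5.9 + 9.1 + 2.1 + 7.3 − 8.0) / 6 = 1.6667%
Σ(R_i − R̄_i)(R_m − R̄_m) = 350.8600  ⇒  Cov = 350.8600 / 6 = 58.4767
Σ(R_m − R̄_m)² = 251.8133  ⇒  Var(R_m) = 251.8133 / 6 = 41.9689
β = Cov / Var(R_m) = 58.4767 / 41.9689 = 1.3933
MRP = 14.69% − 5.46% = 9.23%
E(R) = R_f + β × MRP = 5.46% + 1.3933 × 9.23% = 18.32%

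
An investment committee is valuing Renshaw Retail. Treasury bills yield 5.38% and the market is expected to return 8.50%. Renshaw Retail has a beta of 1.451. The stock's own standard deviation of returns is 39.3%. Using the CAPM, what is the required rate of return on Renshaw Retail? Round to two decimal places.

Market risk premium = E(R_m) − R_f = 8.50% − 5.38% = 3.12%
E(R) = R_f + β × MRP = 5.38% + 1.451 × 3.12% = 9.91%

9.91%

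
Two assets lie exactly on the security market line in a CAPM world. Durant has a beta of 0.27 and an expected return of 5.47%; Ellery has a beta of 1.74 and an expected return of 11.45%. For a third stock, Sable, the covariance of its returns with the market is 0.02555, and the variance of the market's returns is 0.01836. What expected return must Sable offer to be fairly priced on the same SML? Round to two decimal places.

MRP = (11.45% − 5.47%) / (1.74 − 0.27) = 4.0680%
R_f = 5.47% − 0.27 × 4.0680% = 4.3716%
β_Sable = Cov / Var(R_m) = 0.02555 / 0.01836 = 1.3916
E(R_Sable) = R_f + β × MRP = 4.3716% + 1.3916 × 4.0680% = 10.03%

10.03%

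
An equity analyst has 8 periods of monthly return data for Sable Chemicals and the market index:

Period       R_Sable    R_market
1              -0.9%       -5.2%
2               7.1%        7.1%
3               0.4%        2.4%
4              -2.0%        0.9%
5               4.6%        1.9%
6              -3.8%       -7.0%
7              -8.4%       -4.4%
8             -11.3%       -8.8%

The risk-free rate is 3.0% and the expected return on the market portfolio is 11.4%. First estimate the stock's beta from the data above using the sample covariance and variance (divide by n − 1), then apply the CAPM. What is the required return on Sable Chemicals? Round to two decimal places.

Mean R_i = (-0.9 + 7.1 + 0.4 − 2.0 + 4.6 − 3.8 − 8.4 − 11.3) / 8 = -1.7875%
Mean R_m = (-5.2 + 7.1 + 2.4 + 0.9 + 1.9 − 7.0 − 4.4 − 8.8) / 8 = -1.6375%
Σ(R_i − R̄_i)(R_m − R̄_m) = 202.5738  ⇒  Cov = 202.5738 / 7 = 28.9391
Σ(R_m − R̄_m)² = 211.9788  ⇒  Var(R_m) = 211.9788 / 7 = 30.2827
β = Cov / Var(R_m) = 28.9391 / 30.2827 = 0.9556
MRP = 11.4% − 3.0% = 8.40%
E(R) = R_f + β × MRP = 3.0% + 0.9556 × 8.4% = 11.03%

11.03%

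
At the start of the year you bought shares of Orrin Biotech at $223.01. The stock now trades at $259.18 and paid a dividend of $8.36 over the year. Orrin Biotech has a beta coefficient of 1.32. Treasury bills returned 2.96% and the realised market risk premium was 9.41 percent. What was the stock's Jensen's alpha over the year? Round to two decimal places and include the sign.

Realised HPR = (P1 + D1 − P0) / P0 = (259.18 + 8.36 − 223.01) / 223.01 = 44.53 / 223.01 = 19.9677%
CAPM required = R_f + β·MRP = 2.96% + 1.32 × 9.41% = 15.3812%
α = realised − required = 19.9677% − 15.3812% = +4.59%

+4.59%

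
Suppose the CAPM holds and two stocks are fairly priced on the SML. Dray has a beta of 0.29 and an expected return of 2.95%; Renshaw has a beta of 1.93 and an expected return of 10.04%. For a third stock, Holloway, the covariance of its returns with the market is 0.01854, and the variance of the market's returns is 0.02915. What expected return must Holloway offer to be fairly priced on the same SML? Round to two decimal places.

4.45%

MRP = (10.04% − 2.95%) / (1.93 − 0.29) = 4.3232%
R_f = 2.95% − 0.29 × 4.3232% = 1.6963%
β_Holloway = Cov / Var(R_m) = 0.01854 / 0.02915 = 0.6360
E(R_Holloway) = R_f + β × MRP = 1.6963% + 0.6360 × 4.3232% = 4.45%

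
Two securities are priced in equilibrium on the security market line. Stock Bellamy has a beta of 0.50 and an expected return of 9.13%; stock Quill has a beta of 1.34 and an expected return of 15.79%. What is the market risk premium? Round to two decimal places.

7.93%

Both satisfy E(R) = R_f + β·MRP, so the slope of the SML is
MRP = (15.79% − 9.13%) / (1.34 − 0.50) = 6.66% / 0.84 = 7.9286%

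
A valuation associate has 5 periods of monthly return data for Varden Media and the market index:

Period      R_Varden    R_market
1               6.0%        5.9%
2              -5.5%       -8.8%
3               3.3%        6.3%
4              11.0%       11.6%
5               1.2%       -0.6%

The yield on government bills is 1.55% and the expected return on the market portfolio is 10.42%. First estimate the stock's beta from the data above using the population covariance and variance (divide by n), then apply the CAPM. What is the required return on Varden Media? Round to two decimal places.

Mean R_i = (6.0 − 5.5 + 3.3 + 11.0 + 1.2) / 5 = 3.2000%
Mean R_m = (5.9 − 8.8 + 6.3 + 11.6 − 0.6) / 5 = 2.8800%
Σ(R_i − R̄_i)(R_m − R̄_m) = 185.3900  ⇒  Cov = 185.3900 / 5 = 37.0780
Σ(R_m − R̄_m)² = 245.3880  ⇒  Var(R_m) = 245.3880 / 5 = 49.0776
β = Cov / Var(R_m) = 37.0780 / 49.0776 = 0.7555
MRP = 10.42% − 1.55% = 8.87%
E(R) = R_f + β × MRP = 1.55% + 0.7555 × 8.87% = 8.25%

8.25%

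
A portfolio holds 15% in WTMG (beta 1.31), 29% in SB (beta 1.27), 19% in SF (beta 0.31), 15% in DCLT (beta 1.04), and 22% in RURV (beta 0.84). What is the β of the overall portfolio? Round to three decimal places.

β_P = Σ w_i β_i = 0.15×1.31 + 0.29×1.27 + 0.19×0.31 + 0.15×1.04 + 0.22×0.84 = 0.9645

0.965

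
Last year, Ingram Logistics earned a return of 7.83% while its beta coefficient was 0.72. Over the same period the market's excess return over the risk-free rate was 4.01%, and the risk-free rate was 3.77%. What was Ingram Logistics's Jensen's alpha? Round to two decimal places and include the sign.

CAPM benchmark = R_f + β(R_m − R_f) = 3.77% + 0.72 × 4.01% = 6.6572%
α = actual − benchmark = 7.83% − 6.6572% = +1.17%

+1.17%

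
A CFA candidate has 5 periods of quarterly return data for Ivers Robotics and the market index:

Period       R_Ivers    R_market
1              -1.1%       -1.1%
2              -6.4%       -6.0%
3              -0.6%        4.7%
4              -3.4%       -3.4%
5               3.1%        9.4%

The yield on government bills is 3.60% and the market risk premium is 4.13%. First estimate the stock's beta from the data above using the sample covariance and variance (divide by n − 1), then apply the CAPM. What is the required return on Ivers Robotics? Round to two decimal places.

5.80%

Mean R_i = (-1.1 − 6.4 − 0.6 − 3.4 + 3.1) / 5 = -1.6800%
Mean R_m = (-1.1 − 6.0 + 4.7 − 3.4 + 9.4) / 5 = 0.7200%
Σ(R_i − R̄_i)(R_m − R̄_m) = 83.5380  ⇒  Cov = 83.5380 / 4 = 20.8845
Σ(R_m − R̄_m)² = 156.6280  ⇒  Var(R_m) = 156.6280 / 4 = 39.1570
β = Cov / Var(R_m) = 20.8845 / 39.1570 = 0.5334
E(R) = R_f + β × MRP = 3.60% + 0.5334 × 4.13% = 5.80%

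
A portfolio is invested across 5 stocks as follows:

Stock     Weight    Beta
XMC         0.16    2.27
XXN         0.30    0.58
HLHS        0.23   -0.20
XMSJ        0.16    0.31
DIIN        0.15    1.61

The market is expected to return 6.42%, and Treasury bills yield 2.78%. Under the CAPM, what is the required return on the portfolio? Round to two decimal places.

β_P = Σ w_i β_i = 0.16×2.27 + 0.30×0.58 + 0.23×-0.20 + 0.16×0.31 + 0.15×1.61 = 0.7823
MRP = 6.42% − 2.78% = 3.64%
E(R_P) = R_f + β_P × MRP = 2.78% + 0.7823 × 3.64% = 5.63%

5.63%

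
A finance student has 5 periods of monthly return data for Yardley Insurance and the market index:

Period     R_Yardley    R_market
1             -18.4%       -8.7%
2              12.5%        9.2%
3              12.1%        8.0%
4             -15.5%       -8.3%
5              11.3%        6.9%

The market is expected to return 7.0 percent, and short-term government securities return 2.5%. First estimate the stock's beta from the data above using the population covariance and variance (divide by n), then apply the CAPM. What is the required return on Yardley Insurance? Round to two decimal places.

Mean R_i = (-18.4 + 12.5 + 12.1 − 15.5 + 11.3) / 5 = 0.4000%
Mean R_m = (-8.7 + 9.2 + 8.0 − 8.3 + 6.9) / 5 = 1.4200%
Σ(R_i − R̄_i)(R_m − R̄_m) = 575.6600  ⇒  Cov = 575.6600 / 5 = 115.1320
Σ(R_m − R̄_m)² = 330.7480  ⇒  Var(R_m) = 330.7480 / 5 = 66.1496
β = Cov / Var(R_m) = 115.1320 / 66.1496 = 1.7405
MRP = 7.0% − 2.5% = 4.50%
E(R) = R_f + β × MRP = 2.5% + 1.7405 × 4.5% = 10.33%

10.33%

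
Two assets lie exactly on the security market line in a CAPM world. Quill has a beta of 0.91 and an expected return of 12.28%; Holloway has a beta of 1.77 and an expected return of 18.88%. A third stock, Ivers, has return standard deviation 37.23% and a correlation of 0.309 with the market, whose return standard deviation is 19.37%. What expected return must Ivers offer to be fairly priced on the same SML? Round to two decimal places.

MRP = (18.88% − 12.28%) / (1.77 − 0.91) = 7.6744%
R_f = 12.28% − 0.91 × 7.6744% = 5.2963%
β_Ivers = ρ·σ_i/σ_m = 0.309 × 37.23 / 19.37 = 0.5939
E(R_Ivers) = R_f + β × MRP = 5.2963% + 0.5939 × 7.6744% = 9.85%

9.85%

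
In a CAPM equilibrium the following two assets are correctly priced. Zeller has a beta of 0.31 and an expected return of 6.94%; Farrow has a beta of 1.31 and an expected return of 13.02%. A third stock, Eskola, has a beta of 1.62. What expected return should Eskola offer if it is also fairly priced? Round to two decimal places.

MRP (SML slope) = (13.02% − 6.94%) / (1.31 − 0.31) = 6.08% / 1.00 = 6.0800%
R_f (intercept) = 6.94% − 0.31 × 6.0800% = 5.0552%
E(R_Eskola) = R_f + β × MRP = 5.0552% + 1.62 × 6.0800% = 14.90%

14.90%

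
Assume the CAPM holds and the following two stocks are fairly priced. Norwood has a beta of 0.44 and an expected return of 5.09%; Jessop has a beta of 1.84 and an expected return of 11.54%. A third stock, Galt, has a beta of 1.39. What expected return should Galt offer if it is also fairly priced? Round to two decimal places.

9.47%

MRP (SML slope) = (11.54% − 5.09%) / (1.84 − 0.44) = 6.45% / 1.40 = 4.6071%
R_f (intercept) = 5.09% − 0.44 × 4.6071% = 3.0629%
E(R_Galt) = R_f + β × MRP = 3.0629% + 1.39 × 4.6071% = 9.47%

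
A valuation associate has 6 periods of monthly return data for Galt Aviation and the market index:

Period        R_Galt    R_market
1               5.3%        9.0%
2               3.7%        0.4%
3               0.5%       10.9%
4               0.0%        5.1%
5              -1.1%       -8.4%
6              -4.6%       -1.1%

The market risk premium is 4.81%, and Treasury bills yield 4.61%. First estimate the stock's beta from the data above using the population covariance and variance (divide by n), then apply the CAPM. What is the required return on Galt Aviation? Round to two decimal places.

5.72%

Mean R_i = (5.3 + 3.7 + 0.5 + 0.0 − 1.1 − 4.6) / 6 = 0.6333%
Mean R_m = (9.0 + 0.4 + 10.9 + 5.1 − 8.4 − 1.1) / 6 = 2.6500%
Σ(R_i − R̄_i)(R_m − R̄_m) = 58.8600  ⇒  Cov = 58.8600 / 6 = 9.8100
Σ(R_m − R̄_m)² = 255.6150  ⇒  Var(R_m) = 255.6150 / 6 = 42.6025
β = Cov / Var(R_m) = 9.8100 / 42.6025 = 0.2303
E(R) = R_f + β × MRP = 4.61% + 0.2303 × 4.81% = 5.72%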